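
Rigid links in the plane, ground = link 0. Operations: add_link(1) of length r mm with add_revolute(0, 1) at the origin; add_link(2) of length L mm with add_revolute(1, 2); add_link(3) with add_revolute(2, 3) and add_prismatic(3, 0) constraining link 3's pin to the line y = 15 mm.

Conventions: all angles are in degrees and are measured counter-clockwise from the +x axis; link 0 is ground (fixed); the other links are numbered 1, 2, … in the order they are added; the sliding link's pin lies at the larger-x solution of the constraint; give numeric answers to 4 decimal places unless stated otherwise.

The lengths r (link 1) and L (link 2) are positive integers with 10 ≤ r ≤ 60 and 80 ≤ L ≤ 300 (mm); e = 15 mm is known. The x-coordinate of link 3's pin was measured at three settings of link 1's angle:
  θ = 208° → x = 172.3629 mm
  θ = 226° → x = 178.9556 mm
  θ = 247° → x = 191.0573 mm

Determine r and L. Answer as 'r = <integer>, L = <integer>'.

constraint per measurement: (x − r cos θ)² + (r sin θ − e)² = L²
subtracting the θ₁ and θ₂ equations cancels the r² and L² terms:
r = (x₁² − x₂²) / (2[(x₁cos θ₁ + e sin θ₁) − (x₂cos θ₂ + e sin θ₂)]) = 48.0001 → r = 48
L² = (x₁ − r cos θ₁)² + (r sin θ₁ − e)² = 47523.9995 → L = 218.0000 → L = 218
check at θ₃=247°: x = 191.0573 (printed 191.0573) ✓

r = 48, L = 218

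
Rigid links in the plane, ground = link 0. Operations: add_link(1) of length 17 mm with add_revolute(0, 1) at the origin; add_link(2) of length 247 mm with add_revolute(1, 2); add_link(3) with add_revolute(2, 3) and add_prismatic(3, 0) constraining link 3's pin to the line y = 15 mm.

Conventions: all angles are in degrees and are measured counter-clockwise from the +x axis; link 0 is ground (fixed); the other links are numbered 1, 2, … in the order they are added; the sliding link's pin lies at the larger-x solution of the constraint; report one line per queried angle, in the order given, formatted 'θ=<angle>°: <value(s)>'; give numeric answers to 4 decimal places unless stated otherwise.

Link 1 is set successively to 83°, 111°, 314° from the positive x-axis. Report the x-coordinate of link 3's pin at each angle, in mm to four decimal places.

geometry: r = 17 mm, L = 247 mm, e = 15 mm
θ=83°: crank pin P = (r cos θ, r sin θ) = (2.071779, 16.873285)
θ=83°: h = r sin θ − e = 16.873285 − 15 = 1.873285
θ=83°: x = r cos θ + √(L² − h²) = 2.071779 + 246.992896 = 249.064675
θ=111°: crank pin P = (r cos θ, r sin θ) = (-6.092255, 15.870867)
θ=111°: h = r sin θ − e = 15.870867 − 15 = 0.870867
θ=111°: x = r cos θ + √(L² − h²) = -6.092255 + 246.998465 = 240.906210
θ=314°: crank pin P = (r cos θ, r sin θ) = (11.809192, -12.228777)
θ=314°: h = r sin θ − e = -12.228777 − 15 = -27.228777
θ=314°: x = r cos θ + √(L² − h²) = 11.809192 + 245.494590 = 257.303782

θ=83°: 249.0647
θ=111°: 240.9062
θ=314°: 257.3038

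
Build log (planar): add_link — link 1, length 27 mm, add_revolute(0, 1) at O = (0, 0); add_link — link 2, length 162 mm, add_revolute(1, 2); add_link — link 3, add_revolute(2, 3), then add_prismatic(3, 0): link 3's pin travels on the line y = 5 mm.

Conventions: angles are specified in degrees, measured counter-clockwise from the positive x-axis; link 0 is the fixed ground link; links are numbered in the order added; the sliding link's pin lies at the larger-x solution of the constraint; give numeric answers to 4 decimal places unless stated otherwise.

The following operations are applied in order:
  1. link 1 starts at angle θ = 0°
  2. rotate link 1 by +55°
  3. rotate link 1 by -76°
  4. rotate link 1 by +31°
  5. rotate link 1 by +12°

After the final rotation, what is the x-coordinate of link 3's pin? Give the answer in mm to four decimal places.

geometry: r = 27 mm, L = 162 mm, e = 5 mm; θ starts at 0°
rotate link 1 by +55°: θ ← 0° +55° = 55°
rotate link 1 by -76°: θ ← 55° -76° = -21°
rotate link 1 by +31°: θ ← -21° +31° = 10°
rotate link 1 by +12°: θ ← 10° +12° = 22°
crank pin P = (r cos θ, r sin θ) = (25.033964, 10.114378)
h = r sin θ − e = 10.114378 − 5 = 5.114378
x = r cos θ + √(L² − h²) = 25.033964 + 161.919249 = 186.953213

186.9532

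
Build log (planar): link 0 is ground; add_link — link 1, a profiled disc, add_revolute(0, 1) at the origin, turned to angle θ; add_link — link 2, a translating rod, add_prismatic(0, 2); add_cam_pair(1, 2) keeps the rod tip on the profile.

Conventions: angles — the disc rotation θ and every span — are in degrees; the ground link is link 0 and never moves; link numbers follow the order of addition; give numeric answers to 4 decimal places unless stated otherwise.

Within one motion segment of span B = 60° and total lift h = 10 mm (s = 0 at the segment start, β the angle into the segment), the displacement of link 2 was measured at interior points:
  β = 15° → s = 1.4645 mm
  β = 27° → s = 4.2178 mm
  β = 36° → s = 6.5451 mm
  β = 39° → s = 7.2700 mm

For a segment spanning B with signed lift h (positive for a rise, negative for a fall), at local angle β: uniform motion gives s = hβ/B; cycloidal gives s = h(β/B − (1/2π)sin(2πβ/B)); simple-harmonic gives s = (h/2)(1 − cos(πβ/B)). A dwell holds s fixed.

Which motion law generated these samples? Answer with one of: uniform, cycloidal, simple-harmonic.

candidates at β/B = r: uniform s = h·r (linear in β); cycloidal s = h·(r − sin(2πr)/(2π)); simple-harmonic s = (h/2)(1 − cos(πr))
β=15°: printed 1.4645 | uniform 2.5000, cycloidal 0.9085, simple-harmonic 1.4645
β=27°: printed 4.2178 | uniform 4.5000, cycloidal 4.0082, simple-harmonic 4.2178
β=36°: printed 6.5451 | uniform 6.0000, cycloidal 6.9355, simple-harmonic 6.5451
β=39°: printed 7.2700 | uniform 6.5000, cycloidal 7.7876, simple-harmonic 7.2700
only one law matches every sample → simple-harmonic

simple-harmonic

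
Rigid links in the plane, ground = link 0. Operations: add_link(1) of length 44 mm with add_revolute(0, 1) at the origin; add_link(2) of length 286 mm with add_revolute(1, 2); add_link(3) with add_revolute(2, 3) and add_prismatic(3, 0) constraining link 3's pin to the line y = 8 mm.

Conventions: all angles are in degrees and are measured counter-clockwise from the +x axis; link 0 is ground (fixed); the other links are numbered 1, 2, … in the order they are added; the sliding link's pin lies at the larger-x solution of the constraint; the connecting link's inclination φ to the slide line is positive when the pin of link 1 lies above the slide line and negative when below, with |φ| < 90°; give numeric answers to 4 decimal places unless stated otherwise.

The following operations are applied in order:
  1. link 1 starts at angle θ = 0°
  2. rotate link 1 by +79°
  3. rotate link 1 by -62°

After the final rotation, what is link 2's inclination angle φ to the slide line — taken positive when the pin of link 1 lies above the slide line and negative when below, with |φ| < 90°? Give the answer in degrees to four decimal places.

geometry: r = 44 mm, L = 286 mm, e = 8 mm; θ starts at 0°
rotate link 1 by +79°: θ ← 0° +79° = 79°
rotate link 1 by -62°: θ ← 79° -62° = 17°
h = r sin θ − e = 12.864355 − 8 = 4.864355
sin φ = h / L = 4.864355 / 286 = 0.01700823
φ = arcsin(0.01700823) = 0.974547°

0.9745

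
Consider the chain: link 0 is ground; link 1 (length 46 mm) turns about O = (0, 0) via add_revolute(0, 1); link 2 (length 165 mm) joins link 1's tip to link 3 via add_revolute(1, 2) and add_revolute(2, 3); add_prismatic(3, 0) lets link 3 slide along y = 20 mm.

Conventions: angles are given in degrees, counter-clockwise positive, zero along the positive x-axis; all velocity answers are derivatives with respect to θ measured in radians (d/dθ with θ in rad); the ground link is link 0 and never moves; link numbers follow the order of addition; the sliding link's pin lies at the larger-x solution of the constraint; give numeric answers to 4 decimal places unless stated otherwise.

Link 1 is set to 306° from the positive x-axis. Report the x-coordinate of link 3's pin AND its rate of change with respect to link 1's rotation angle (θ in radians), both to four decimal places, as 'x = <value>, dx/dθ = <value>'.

geometry: r = 46 mm, L = 165 mm, e = 20 mm
crank pin P = (r cos θ, r sin θ) = (27.038122, -37.214782)
h = r sin θ − e = -37.214782 − 20 = -57.214782
x = r cos θ + √(L² − h²) = 27.038122 + 154.762621 = 181.800742
dx/dθ = −r sin θ − h·r cos θ/√(L² − h²) (θ in radians; h = -57.214782) = 47.210608

x = 181.8007, dx/dθ = 47.2106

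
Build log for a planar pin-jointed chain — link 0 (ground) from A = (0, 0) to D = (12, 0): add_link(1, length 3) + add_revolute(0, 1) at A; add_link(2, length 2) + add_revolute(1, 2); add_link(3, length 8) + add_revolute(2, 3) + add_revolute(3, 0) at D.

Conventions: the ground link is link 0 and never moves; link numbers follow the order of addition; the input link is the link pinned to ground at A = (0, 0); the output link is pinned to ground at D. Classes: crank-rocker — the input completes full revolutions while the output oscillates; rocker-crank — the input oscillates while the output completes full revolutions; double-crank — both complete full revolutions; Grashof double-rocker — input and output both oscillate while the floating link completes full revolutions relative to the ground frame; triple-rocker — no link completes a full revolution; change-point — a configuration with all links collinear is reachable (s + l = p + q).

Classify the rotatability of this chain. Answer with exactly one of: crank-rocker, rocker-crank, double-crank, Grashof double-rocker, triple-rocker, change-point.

lengths: ground=12, input=3, coupler=2, output=8
sorted: s=2 (shortest), l=12 (longest), p+q=11
s + l = 14 vs p + q = 11
s + l > p + q → non-Grashof → no link fully rotates → triple-rocker

triple-rocker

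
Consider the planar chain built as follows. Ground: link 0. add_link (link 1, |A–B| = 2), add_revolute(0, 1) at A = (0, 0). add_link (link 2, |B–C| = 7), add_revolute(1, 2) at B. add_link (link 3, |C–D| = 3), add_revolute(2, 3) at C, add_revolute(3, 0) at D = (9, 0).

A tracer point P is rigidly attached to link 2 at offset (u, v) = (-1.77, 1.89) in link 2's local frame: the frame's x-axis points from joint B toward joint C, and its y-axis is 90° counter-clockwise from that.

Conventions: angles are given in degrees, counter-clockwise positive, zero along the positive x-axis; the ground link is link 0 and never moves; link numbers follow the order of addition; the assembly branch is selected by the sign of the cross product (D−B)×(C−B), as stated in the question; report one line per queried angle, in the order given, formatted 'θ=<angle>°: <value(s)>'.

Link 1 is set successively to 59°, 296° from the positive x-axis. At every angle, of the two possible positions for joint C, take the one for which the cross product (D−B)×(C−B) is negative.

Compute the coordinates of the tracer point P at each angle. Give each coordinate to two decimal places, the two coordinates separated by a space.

A=(0,0), D=(9.00,0)
θ=59°: B = A + 2.00·(cos59°, sin59°) = (1.0301, 1.7143)
θ=59°: |BD| = 8.1522
θ=59°: circle(B,7.00) ∩ circle(D,3.00): a=6.5294, h=2.5232
θ=59°:   candidates: C₊=(7.9441,2.8080) cross=20.570; C₋=(6.8829,-2.1255) cross=-20.570
θ=59°:   branch - wants cross < 0 → take C=(6.8829,-2.1255) (cross=-20.570)
θ=59°: ex = (C−B)/|BC| = (0.8361,-0.5486); ey = (0.5486,0.8361)
θ=59°: P = B + -1.77·ex + 1.89·ey = (0.5869,4.2655)
θ=296°: B = A + 2.00·(cos296°, sin296°) = (0.8767, -1.7976)
θ=296°: |BD| = 8.3198
θ=296°: circle(B,7.00) ∩ circle(D,3.00): a=6.5638, h=2.4324
θ=296°:   candidates: C₊=(6.7600,1.9955) cross=20.237; C₋=(7.8110,-2.7543) cross=-20.237
θ=296°:   branch - wants cross < 0 → take C=(7.8110,-2.7543) (cross=-20.237)
θ=296°: ex = (C−B)/|BC| = (0.9906,-0.1367); ey = (0.1367,0.9906)
θ=296°: P = B + -1.77·ex + 1.89·ey = (-0.6183,0.3166)

θ=59°: 0.59 4.27
θ=296°: -0.62 0.32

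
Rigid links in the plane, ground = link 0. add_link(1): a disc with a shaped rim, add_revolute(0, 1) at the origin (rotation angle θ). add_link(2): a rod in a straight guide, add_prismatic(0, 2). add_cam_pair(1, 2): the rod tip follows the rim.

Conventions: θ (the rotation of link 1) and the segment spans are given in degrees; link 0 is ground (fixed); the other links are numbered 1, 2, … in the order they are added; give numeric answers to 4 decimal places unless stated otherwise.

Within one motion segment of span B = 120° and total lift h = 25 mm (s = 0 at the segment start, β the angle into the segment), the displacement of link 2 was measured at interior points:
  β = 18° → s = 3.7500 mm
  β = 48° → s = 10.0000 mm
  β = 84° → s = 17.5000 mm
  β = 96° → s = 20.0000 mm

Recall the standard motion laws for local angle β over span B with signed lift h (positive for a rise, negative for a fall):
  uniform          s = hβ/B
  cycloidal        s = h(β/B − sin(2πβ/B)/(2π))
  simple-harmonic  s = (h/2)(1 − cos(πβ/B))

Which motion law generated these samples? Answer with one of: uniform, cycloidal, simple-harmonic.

candidates at β/B = r: uniform s = h·r (linear in β); cycloidal s = h·(r − sin(2πr)/(2π)); simple-harmonic s = (h/2)(1 − cos(πr))
β=18°: printed 3.7500 | uniform 3.7500, cycloidal 0.5310, simple-harmonic 1.3624
β=48°: printed 10.0000 | uniform 10.0000, cycloidal 7.6613, simple-harmonic 8.6373
β=84°: printed 17.5000 | uniform 17.5000, cycloidal 21.2841, simple-harmonic 19.8473
β=96°: printed 20.0000 | uniform 20.0000, cycloidal 23.7841, simple-harmonic 22.6127
only one law matches every sample → uniform

uniform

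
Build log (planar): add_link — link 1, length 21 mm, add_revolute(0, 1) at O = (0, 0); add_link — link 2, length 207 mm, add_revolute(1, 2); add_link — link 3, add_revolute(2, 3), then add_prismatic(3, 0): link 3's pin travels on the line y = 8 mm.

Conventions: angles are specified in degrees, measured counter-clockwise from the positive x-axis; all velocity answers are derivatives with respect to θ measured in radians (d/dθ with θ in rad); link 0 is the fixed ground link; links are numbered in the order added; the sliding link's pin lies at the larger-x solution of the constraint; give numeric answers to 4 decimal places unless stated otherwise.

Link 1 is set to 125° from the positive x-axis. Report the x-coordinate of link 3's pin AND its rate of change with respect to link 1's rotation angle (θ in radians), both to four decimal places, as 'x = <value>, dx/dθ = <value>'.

geometry: r = 21 mm, L = 207 mm, e = 8 mm
crank pin P = (r cos θ, r sin θ) = (-12.045105, 17.202193)
h = r sin θ − e = 17.202193 − 8 = 9.202193
x = r cos θ + √(L² − h²) = -12.045105 + 206.795357 = 194.750252
dx/dθ = −r sin θ − h·r cos θ/√(L² − h²) (θ in radians; h = 9.202193) = -16.666197

x = 194.7503, dx/dθ = -16.6662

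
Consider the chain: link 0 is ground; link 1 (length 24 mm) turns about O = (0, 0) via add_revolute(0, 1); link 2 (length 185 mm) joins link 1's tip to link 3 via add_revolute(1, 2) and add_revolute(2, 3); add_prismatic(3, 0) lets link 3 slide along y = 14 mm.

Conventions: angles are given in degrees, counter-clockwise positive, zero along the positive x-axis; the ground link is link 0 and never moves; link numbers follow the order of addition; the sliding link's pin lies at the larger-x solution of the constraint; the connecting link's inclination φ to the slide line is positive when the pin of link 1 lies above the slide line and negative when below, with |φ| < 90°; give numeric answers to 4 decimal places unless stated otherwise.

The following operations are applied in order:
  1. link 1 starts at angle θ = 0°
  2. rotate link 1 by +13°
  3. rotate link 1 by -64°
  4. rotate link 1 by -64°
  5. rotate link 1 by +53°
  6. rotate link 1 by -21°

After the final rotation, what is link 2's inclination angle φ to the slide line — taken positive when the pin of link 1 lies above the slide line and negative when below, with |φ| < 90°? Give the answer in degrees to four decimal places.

geometry: r = 24 mm, L = 185 mm, e = 14 mm; θ starts at 0°
rotate link 1 by +13°: θ ← 0° +13° = 13°
rotate link 1 by -64°: θ ← 13° -64° = -51°
rotate link 1 by -64°: θ ← -51° -64° = -115°
rotate link 1 by +53°: θ ← -115° +53° = -62°
rotate link 1 by -21°: θ ← -62° -21° = -83°
h = r sin θ − e = -23.821108 − 14 = -37.821108
sin φ = h / L = -37.821108 / 185 = -0.20443842
φ = arcsin(-0.20443842) = -11.796627°

-11.7966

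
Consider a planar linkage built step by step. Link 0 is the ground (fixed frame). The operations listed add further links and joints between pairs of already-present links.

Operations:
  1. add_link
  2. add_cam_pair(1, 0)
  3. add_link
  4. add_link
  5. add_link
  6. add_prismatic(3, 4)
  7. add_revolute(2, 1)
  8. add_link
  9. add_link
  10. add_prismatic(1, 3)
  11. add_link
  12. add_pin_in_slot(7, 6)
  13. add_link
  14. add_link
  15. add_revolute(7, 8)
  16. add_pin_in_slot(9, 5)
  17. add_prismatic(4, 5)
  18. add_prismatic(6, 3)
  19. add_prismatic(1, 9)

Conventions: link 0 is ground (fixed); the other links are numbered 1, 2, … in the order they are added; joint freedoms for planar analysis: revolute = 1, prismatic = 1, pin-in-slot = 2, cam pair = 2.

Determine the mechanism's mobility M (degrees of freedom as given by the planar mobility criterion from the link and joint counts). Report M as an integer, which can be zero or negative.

link 0 = ground. State L|J1|J2 = 1|0|0
+link1  2|0|0
C(1,0) f=2→J2  2|0|1
+link2  3|0|1
+link3  4|0|1
+link4  5|0|1
P(3,4) f=1→J1  5|1|1
R(2,1) f=1→J1  5|2|1
+link5  6|2|1
+link6  7|2|1
P(1,3) f=1→J1  7|3|1
+link7  8|3|1
PS(7,6) f=2→J2  8|3|2
+link8  9|3|2
+link9  10|3|2
R(7,8) f=1→J1  10|4|2
PS(9,5) f=2→J2  10|4|3
P(4,5) f=1→J1  10|5|3
P(6,3) f=1→J1  10|6|3
P(1,9) f=1→J1  10|7|3
M = 3(10−1)−2·7−3 = 27−14−3 = 10

M = 10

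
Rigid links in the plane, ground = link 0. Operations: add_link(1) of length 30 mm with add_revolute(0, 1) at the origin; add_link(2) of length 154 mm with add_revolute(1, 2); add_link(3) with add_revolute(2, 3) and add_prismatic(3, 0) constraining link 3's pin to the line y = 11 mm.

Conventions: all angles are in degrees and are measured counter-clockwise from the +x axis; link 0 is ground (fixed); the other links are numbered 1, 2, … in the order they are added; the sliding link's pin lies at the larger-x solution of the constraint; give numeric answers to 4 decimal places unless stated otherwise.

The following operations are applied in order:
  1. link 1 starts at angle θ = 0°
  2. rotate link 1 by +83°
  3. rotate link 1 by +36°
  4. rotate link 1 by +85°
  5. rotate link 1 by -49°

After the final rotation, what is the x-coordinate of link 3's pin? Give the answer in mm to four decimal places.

geometry: r = 30 mm, L = 154 mm, e = 11 mm; θ starts at 0°
rotate link 1 by +83°: θ ← 0° +83° = 83°
rotate link 1 by +36°: θ ← 83° +36° = 119°
rotate link 1 by +85°: θ ← 119° +85° = 204°
rotate link 1 by -49°: θ ← 204° -49° = 155°
crank pin P = (r cos θ, r sin θ) = (-27.189234, 12.678548)
h = r sin θ − e = 12.678548 − 11 = 1.678548
x = r cos θ + √(L² − h²) = -27.189234 + 153.990852 = 126.801618

126.8016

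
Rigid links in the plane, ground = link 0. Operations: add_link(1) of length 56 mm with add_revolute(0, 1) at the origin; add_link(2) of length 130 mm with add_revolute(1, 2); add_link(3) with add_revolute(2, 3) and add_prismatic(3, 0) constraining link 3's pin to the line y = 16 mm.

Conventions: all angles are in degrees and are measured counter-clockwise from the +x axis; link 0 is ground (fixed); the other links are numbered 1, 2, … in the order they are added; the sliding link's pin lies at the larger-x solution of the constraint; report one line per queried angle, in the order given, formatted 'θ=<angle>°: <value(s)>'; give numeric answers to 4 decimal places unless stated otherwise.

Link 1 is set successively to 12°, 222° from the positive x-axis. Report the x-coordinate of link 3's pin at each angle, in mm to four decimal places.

geometry: r = 56 mm, L = 130 mm, e = 16 mm
θ=12°: crank pin P = (r cos θ, r sin θ) = (54.776266, 11.643055)
θ=12°: h = r sin θ − e = 11.643055 − 16 = -4.356945
θ=12°: x = r cos θ + √(L² − h²) = 54.776266 + 129.926968 = 184.703234
θ=222°: crank pin P = (r cos θ, r sin θ) = (-41.616110, -37.471314)
θ=222°: h = r sin θ − e = -37.471314 − 16 = -53.471314
θ=222°: x = r cos θ + √(L² − h²) = -41.616110 + 118.493960 = 76.877850

θ=12°: 184.7032
θ=222°: 76.8778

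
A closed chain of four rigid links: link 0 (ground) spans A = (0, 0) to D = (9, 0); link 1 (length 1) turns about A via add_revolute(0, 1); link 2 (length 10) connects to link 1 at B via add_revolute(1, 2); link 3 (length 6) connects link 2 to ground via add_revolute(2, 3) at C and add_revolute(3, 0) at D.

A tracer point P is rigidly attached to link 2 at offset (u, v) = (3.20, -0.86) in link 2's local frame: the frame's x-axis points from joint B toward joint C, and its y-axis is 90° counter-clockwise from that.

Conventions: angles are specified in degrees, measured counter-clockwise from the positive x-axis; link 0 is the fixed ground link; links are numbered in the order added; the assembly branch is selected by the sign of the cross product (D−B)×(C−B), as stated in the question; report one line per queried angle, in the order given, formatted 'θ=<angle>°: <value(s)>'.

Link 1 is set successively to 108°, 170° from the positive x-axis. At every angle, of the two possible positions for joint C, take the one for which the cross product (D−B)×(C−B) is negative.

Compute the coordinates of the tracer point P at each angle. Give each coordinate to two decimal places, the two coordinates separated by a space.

A=(0,0), D=(9.00,0)
θ=108°: B = A + 1.00·(cos108°, sin108°) = (-0.3090, 0.9511)
θ=108°: |BD| = 9.3575
θ=108°: circle(B,10.00) ∩ circle(D,6.00): a=8.0985, h=5.8664
θ=108°:   candidates: C₊=(8.3437,5.9640) cross=54.895; C₋=(7.1513,-5.7081) cross=-54.895
θ=108°:   branch - wants cross < 0 → take C=(7.1513,-5.7081) (cross=-54.895)
θ=108°: ex = (C−B)/|BC| = (0.7460,-0.6659); ey = (0.6659,0.7460)
θ=108°: P = B + 3.20·ex + -0.86·ey = (1.5056,-1.8215)
θ=170°: B = A + 1.00·(cos170°, sin170°) = (-0.9848, 0.1736)
θ=170°: |BD| = 9.9863
θ=170°: circle(B,10.00) ∩ circle(D,6.00): a=8.1975, h=5.7272
θ=170°:   candidates: C₊=(7.3111,5.7574) cross=57.193; C₋=(7.1119,-5.6952) cross=-57.193
θ=170°:   branch - wants cross < 0 → take C=(7.1119,-5.6952) (cross=-57.193)
θ=170°: ex = (C−B)/|BC| = (0.8097,-0.5869); ey = (0.5869,0.8097)
θ=170°: P = B + 3.20·ex + -0.86·ey = (1.1014,-2.4007)

θ=108°: 1.51 -1.82
θ=170°: 1.10 -2.40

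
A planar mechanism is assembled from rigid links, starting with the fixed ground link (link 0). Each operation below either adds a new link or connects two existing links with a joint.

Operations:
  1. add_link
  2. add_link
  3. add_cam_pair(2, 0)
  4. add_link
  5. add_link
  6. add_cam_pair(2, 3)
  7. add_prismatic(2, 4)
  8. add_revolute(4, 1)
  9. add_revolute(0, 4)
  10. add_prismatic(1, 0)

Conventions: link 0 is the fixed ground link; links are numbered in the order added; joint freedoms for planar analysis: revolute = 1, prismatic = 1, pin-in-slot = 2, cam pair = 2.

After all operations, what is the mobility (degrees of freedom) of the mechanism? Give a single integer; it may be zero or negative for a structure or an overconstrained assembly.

link 0 = ground. State L|J1|J2 = 1|0|0
+link1  2|0|0
+link2  3|0|0
C(2,0) f=2→J2  3|0|1
+link3  4|0|1
+link4  5|0|1
C(2,3) f=2→J2  5|0|2
P(2,4) f=1→J1  5|1|2
R(4,1) f=1→J1  5|2|2
R(0,4) f=1→J1  5|3|2
P(1,0) f=1→J1  5|4|2
M = 3(5−1)−2·4−2 = 12−8−2 = 2

M = 2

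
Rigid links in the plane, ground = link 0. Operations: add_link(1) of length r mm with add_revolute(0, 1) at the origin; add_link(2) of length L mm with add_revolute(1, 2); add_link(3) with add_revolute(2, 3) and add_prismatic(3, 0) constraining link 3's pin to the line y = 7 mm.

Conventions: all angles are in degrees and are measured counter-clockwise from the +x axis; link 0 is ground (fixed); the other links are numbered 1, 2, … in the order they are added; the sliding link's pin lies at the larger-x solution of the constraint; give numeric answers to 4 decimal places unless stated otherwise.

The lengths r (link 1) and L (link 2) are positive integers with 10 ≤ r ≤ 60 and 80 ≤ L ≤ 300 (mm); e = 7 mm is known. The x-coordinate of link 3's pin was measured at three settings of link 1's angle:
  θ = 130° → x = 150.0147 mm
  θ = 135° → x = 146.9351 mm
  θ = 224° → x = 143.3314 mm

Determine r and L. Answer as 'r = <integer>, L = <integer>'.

constraint per measurement: (x − r cos θ)² + (r sin θ − e)² = L²
subtracting the θ₁ and θ₂ equations cancels the r² and L² terms:
r = (x₁² − x₂²) / (2[(x₁cos θ₁ + e sin θ₁) − (x₂cos θ₂ + e sin θ₂)]) = 57.9980 → r = 58
L² = (x₁ − r cos θ₁)² + (r sin θ₁ − e)² = 36480.9826 → L = 191.0000 → L = 191
check at θ₃=224°: x = 143.3314 (printed 143.3314) ✓

r = 58, L = 191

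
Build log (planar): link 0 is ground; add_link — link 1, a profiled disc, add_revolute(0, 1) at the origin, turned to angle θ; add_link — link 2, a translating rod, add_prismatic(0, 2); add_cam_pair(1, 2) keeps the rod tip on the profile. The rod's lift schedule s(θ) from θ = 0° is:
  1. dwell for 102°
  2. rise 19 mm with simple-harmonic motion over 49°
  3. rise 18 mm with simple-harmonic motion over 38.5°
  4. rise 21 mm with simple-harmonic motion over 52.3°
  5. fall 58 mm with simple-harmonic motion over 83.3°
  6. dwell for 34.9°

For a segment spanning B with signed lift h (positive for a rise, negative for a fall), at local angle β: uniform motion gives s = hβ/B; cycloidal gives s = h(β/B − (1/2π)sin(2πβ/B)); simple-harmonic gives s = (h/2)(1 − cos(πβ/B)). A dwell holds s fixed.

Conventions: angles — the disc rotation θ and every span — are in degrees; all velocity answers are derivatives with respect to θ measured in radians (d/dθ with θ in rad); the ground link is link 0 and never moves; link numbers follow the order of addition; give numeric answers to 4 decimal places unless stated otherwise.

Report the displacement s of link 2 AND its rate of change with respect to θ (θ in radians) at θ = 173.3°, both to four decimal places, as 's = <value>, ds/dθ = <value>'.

seg 1 [0°–102°] dwell: s stays 0.0000
seg 2 [102°–151°] simple-harmonic, h=19: full span → s += 19 → s = 19.0000
seg 3 [151°–189.5°] simple-harmonic, h=18: θ=173.3° here. β=22.3, B=38.5. 18/2·(1 − cos(π·0.5792)) = 11.2169 → s = 30.2169
velocity in seg [151°–189.5°] (simple-harmonic), θ in radians: β = 22.3° = 0.3892 rad, B = 38.5° = 0.6720 rad; ds/dθ = (πh/(2B)) sin(πβ/B) = (π·18/(2·0.6720)) sin(π·0.5792) = 40.781461 mm/rad

s = 30.2169, ds/dθ = 40.7815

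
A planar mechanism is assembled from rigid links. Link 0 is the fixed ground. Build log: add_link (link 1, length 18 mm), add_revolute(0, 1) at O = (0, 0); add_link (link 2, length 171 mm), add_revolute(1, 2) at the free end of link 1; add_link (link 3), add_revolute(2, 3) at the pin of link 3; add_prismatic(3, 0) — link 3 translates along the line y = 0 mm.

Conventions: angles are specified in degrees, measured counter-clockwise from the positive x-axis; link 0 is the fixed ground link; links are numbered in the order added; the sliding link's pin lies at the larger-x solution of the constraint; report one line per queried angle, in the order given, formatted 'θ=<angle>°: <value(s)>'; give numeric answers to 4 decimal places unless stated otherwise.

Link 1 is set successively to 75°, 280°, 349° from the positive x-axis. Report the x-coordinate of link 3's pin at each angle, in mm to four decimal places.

geometry: r = 18 mm, L = 171 mm, e = 0 mm
θ=75°: crank pin P = (r cos θ, r sin θ) = (4.658743, 17.386665)
θ=75°: h = r sin θ − e = 17.386665 − 0 = 17.386665
θ=75°: x = r cos θ + √(L² − h²) = 4.658743 + 170.113797 = 174.772540
θ=280°: crank pin P = (r cos θ, r sin θ) = (3.125667, -17.726540)
θ=280°: h = r sin θ − e = -17.726540 − 0 = -17.726540
θ=280°: x = r cos θ + √(L² − h²) = 3.125667 + 170.078716 = 173.204384
θ=349°: crank pin P = (r cos θ, r sin θ) = (17.669289, -3.434562)
θ=349°: h = r sin θ − e = -3.434562 − 0 = -3.434562
θ=349°: x = r cos θ + √(L² − h²) = 17.669289 + 170.965505 = 188.634794

θ=75°: 174.7725
θ=280°: 173.2044
θ=349°: 188.6348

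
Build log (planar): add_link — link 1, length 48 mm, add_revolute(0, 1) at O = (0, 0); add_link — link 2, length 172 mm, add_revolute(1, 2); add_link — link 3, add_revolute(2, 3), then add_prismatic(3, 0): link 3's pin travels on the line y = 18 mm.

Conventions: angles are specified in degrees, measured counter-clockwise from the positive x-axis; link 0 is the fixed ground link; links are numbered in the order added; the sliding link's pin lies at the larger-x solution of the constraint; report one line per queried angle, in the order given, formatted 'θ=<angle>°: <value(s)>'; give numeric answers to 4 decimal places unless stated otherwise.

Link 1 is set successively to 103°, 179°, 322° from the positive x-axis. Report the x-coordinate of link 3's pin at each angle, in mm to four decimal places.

geometry: r = 48 mm, L = 172 mm, e = 18 mm
θ=103°: crank pin P = (r cos θ, r sin θ) = (-10.797651, 46.769763)
θ=103°: h = r sin θ − e = 46.769763 − 18 = 28.769763
θ=103°: x = r cos θ + √(L² − h²) = -10.797651 + 169.576828 = 158.779178
θ=179°: crank pin P = (r cos θ, r sin θ) = (-47.992689, 0.837716)
θ=179°: h = r sin θ − e = 0.837716 − 18 = -17.162284
θ=179°: x = r cos θ + √(L² − h²) = -47.992689 + 171.141626 = 123.148936
θ=322°: crank pin P = (r cos θ, r sin θ) = (37.824516, -29.551751)
θ=322°: h = r sin θ − e = -29.551751 − 18 = -47.551751
θ=322°: x = r cos θ + √(L² − h²) = 37.824516 + 165.296192 = 203.120708

θ=103°: 158.7792
θ=179°: 123.1489
θ=322°: 203.1207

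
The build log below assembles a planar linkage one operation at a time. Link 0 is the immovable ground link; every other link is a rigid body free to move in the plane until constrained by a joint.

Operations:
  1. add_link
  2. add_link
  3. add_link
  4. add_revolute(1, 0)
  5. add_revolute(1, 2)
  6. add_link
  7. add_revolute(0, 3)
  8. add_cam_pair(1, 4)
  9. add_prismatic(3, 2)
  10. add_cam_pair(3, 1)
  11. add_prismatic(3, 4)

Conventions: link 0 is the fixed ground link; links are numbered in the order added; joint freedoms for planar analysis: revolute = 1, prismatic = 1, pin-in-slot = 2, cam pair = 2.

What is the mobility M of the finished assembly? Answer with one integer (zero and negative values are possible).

(L,J1,J2)=(1,0,0); link0 fixed
link1: (2,0,0)
link2: (3,0,0)
link3: (4,0,0)
R 1-0 [J1]: (4,1,0)
R 1-2 [J1]: (4,2,0)
link4: (5,2,0)
R 0-3 [J1]: (5,3,0)
C 1-4 [J2]: (5,3,1)
P 3-2 [J1]: (5,4,1)
C 3-1 [J2]: (5,4,2)
P 3-4 [J1]: (5,5,2)
Grübler: 3·4 − 2·5 − 2 = 0

M = 0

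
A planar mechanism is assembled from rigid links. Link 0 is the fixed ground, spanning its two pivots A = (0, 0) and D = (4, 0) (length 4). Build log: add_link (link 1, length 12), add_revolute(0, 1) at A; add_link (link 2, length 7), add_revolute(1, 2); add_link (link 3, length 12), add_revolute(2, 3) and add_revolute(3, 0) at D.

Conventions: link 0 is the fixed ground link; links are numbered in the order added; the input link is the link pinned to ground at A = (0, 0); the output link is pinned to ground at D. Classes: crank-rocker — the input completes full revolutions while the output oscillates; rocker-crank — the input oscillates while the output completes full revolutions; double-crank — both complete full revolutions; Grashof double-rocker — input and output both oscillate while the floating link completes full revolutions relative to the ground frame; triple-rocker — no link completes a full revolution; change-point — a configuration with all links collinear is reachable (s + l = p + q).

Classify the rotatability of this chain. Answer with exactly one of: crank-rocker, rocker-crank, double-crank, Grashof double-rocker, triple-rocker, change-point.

lengths: ground=4, input=12, coupler=7, output=12
sorted: s=4 (shortest), l=12 (longest), p+q=19
s + l = 16 vs p + q = 19
s + l < p + q (Grashof) with shortest = ground link → double-crank

double-crank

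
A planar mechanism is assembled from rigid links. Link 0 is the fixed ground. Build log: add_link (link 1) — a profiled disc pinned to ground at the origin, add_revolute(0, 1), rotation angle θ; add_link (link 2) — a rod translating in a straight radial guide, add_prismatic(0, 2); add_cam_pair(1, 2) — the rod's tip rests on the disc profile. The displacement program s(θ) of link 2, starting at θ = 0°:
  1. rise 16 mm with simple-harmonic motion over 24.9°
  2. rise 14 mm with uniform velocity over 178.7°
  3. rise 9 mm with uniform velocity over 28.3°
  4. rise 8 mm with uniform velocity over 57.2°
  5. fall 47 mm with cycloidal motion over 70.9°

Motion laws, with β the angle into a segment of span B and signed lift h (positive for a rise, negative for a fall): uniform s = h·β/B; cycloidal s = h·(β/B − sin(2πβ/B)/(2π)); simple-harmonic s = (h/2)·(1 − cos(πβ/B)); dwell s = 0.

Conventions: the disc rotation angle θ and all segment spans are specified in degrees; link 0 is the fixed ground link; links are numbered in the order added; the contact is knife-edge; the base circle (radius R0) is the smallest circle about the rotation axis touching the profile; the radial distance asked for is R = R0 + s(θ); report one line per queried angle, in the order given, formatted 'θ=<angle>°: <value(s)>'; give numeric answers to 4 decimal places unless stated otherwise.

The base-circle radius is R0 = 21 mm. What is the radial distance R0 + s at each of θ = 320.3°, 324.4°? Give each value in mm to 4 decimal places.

seg 1 [0°–24.9°] simple-harmonic, h=16: full span → s += 16 → s = 16.0000
seg 2 [24.9°–203.6°] uniform, h=14: full span → s += 14 → s = 30.0000
seg 3 [203.6°–231.9°] uniform, h=9: full span → s += 9 → s = 39.0000
seg 4 [231.9°–289.1°] uniform, h=8: full span → s += 8 → s = 47.0000
seg 5 [289.1°–360°] cycloidal, h=-47: θ=320.3° here. β=31.2, B=70.9. -47·(0.4401 − sin(2π·0.4401)/(2π)) = -17.9314 → s = 29.0686
seg 5 [289.1°–360°] cycloidal, h=-47: θ=324.4° here. β=35.3, B=70.9. -47·(0.4979 − sin(2π·0.4979)/(2π)) = -23.3011 → s = 23.6989
θ=320.3°: R = R0 + s = 21 + 29.0686 = 50.0686
θ=324.4°: R = R0 + s = 21 + 23.6989 = 44.6989

θ=320.3°: 50.0686
θ=324.4°: 44.6989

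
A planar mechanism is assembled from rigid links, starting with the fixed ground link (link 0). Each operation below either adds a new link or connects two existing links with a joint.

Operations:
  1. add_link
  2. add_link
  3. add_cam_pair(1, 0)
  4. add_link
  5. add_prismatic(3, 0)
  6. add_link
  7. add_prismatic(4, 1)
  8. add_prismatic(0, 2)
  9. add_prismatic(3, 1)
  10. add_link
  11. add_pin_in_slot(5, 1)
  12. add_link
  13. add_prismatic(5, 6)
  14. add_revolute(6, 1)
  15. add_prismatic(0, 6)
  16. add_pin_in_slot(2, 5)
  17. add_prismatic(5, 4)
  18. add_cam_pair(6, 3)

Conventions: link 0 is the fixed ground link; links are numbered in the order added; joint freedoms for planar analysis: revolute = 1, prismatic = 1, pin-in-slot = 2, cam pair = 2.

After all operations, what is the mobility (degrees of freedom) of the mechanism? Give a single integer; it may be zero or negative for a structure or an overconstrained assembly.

link 0 = ground. State L|J1|J2 = 1|0|0
+link1  2|0|0
+link2  3|0|0
C(1,0) f=2→J2  3|0|1
+link3  4|0|1
P(3,0) f=1→J1  4|1|1
+link4  5|1|1
P(4,1) f=1→J1  5|2|1
P(0,2) f=1→J1  5|3|1
P(3,1) f=1→J1  5|4|1
+link5  6|4|1
PS(5,1) f=2→J2  6|4|2
+link6  7|4|2
P(5,6) f=1→J1  7|5|2
R(6,1) f=1→J1  7|6|2
P(0,6) f=1→J1  7|7|2
PS(2,5) f=2→J2  7|7|3
P(5,4) f=1→J1  7|8|3
C(6,3) f=2→J2  7|8|4
M = 3(7−1)−2·8−4 = 18−16−4 = -2

M = -2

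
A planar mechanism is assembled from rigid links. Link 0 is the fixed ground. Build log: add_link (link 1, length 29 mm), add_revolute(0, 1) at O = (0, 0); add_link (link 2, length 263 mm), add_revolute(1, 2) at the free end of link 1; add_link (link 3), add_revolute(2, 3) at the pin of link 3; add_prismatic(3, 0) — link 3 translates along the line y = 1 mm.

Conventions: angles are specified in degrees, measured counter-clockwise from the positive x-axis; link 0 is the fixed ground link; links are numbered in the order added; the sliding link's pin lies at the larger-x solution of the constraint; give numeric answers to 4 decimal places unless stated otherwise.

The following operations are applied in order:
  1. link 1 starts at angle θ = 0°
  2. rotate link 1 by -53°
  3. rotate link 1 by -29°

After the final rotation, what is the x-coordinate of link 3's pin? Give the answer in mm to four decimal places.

geometry: r = 29 mm, L = 263 mm, e = 1 mm; θ starts at 0°
rotate link 1 by -53°: θ ← 0° -53° = -53°
rotate link 1 by -29°: θ ← -53° -29° = -82°
crank pin P = (r cos θ, r sin θ) = (4.036020, -28.717774)
h = r sin θ − e = -28.717774 − 1 = -29.717774
x = r cos θ + √(L² − h²) = 4.036020 + 261.315621 = 265.351641

265.3516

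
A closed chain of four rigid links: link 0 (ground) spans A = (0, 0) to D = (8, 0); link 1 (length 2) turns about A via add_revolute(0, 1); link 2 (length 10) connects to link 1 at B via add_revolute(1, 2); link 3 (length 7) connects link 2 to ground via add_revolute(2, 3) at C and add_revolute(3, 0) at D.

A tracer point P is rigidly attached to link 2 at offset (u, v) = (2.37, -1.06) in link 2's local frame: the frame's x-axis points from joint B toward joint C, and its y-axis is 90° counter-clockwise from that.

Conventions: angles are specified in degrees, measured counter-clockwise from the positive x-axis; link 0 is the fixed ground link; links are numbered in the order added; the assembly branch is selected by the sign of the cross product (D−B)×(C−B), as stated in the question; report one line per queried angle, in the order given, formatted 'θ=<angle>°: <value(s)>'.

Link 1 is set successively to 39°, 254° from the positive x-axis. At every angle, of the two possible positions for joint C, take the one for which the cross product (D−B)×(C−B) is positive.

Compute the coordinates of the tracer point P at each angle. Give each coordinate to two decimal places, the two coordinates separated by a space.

A=(0,0), D=(8.00,0)
θ=39°: B = A + 2.00·(cos39°, sin39°) = (1.5543, 1.2586)
θ=39°: |BD| = 6.5674
θ=39°: circle(B,10.00) ∩ circle(D,7.00): a=7.1665, h=6.9743
θ=39°:   candidates: C₊=(9.9246,6.7302) cross=45.803; C₋=(7.2513,-6.9599) cross=-45.803
θ=39°:   branch + wants cross > 0 → take C=(9.9246,6.7302) (cross=45.803)
θ=39°: ex = (C−B)/|BC| = (0.8370,0.5472); ey = (-0.5472,0.8370)
θ=39°: P = B + 2.37·ex + -1.06·ey = (4.1180,1.6682)
θ=254°: B = A + 2.00·(cos254°, sin254°) = (-0.5513, -1.9225)
θ=254°: |BD| = 8.7647
θ=254°: circle(B,10.00) ∩ circle(D,7.00): a=7.2918, h=6.8433
θ=254°:   candidates: C₊=(5.0618,6.3535) cross=59.979; C₋=(8.0640,-6.9997) cross=-59.979
θ=254°:   branch + wants cross > 0 → take C=(5.0618,6.3535) (cross=59.979)
θ=254°: ex = (C−B)/|BC| = (0.5613,0.8276); ey = (-0.8276,0.5613)
θ=254°: P = B + 2.37·ex + -1.06·ey = (1.6563,-0.5561)

θ=39°: 4.12 1.67
θ=254°: 1.66 -0.56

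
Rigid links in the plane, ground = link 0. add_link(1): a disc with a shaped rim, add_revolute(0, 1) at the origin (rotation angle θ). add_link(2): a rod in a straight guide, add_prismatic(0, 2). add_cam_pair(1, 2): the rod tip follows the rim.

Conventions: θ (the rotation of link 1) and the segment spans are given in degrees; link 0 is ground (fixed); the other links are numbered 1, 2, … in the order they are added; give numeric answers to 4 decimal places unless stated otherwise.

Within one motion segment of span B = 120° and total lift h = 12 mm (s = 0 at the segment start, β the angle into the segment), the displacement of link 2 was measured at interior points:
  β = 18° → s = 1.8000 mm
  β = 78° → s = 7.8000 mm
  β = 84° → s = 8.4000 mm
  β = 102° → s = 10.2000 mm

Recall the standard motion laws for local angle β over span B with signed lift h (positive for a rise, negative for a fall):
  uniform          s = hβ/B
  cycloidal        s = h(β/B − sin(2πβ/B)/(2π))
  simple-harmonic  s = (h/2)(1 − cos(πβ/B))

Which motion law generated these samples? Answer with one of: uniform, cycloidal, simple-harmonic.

candidates at β/B = r: uniform s = h·r (linear in β); cycloidal s = h·(r − sin(2πr)/(2π)); simple-harmonic s = (h/2)(1 − cos(πr))
β=18°: printed 1.8000 | uniform 1.8000, cycloidal 0.2549, simple-harmonic 0.6540
β=78°: printed 7.8000 | uniform 7.8000, cycloidal 9.3451, simple-harmonic 8.7239
β=84°: printed 8.4000 | uniform 8.4000, cycloidal 10.2164, simple-harmonic 9.5267
β=102°: printed 10.2000 | uniform 10.2000, cycloidal 11.7451, simple-harmonic 11.3460
only one law matches every sample → uniform

uniform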